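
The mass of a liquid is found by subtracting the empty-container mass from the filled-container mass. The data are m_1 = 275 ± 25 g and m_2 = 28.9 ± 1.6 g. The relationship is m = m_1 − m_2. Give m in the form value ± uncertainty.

For a sum/difference, combine absolute errors in quadrature:
  (δm_1)² = 625;  (δm_2)² = 2.56
δm = √(628) = 25.1 g
m = 246 g.

246 ± 25.1 g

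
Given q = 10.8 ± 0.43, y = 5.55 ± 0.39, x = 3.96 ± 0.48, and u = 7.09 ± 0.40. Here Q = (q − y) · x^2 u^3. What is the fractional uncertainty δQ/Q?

0.316

Let w = q − y = 5.25. δw = √(δq² + δy²) = √(0.185 + 0.152) = 0.581, so δw/w = 0.111.
Q is then a monomial in w, x, u:
δQ/Q = √((δw/w)² + (2·δx/x)² + (3·δu/u)²) = √(0.0122 + 0.0588 + 0.0286) = 0.316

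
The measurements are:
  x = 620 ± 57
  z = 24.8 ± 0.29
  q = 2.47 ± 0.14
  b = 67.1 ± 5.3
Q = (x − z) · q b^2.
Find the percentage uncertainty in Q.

Let u = x − z = 595. δu = √(δx² + δz²) = √(3250 + 0.0841) = 57.0, so δu/u = 0.0958.
Q is then a monomial in u, q, b:
δQ/Q = √((δu/u)² + (1·δq/q)² + (2·δb/b)²) = √(0.00917 + 0.00321 + 0.0250) = 0.193

19.3%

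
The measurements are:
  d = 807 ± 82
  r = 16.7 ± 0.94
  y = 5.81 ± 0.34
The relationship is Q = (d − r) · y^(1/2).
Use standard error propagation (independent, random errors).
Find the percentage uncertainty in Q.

Let u = d − r = 790. δu = √(δd² + δr²) = √(6720 + 0.884) = 82.0, so δu/u = 0.104.
Q is then a monomial in u, y:
δQ/Q = √((δu/u)² + (½·δy/y)²) = √(0.0108 + 0.000856) = 0.108

10.8%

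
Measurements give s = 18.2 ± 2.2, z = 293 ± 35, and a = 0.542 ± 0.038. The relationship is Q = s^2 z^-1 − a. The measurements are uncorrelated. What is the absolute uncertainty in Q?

Let p = s^2·z^-1 = 1.13. δp/p = √((2·δs/s)² + (-1·δz/z)²) = √(0.0584 + 0.0143) = 0.270, so δp = 0.305.
Q = p − a: δQ = √(δp² + δa²) = √(0.0929 + 0.00144) = 0.307

0.307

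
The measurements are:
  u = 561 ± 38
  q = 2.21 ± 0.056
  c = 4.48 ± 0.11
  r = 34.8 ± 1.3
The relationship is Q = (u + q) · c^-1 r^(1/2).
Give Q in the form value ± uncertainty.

742 ± 55.0

Let w = u + q = 563. δw = √(δu² + δq²) = √(1440 + 0.00314) = 38.0, so δw/w = 0.0675.
Q is then a monomial in w, c, r:
δQ/Q = √((δw/w)² + (-1·δc/c)² + (½·δr/r)²) = √(0.00455 + 0.000603 + 0.000349) = 0.0742
Q = 742, so δQ = 0.0742 × 742 = 55.0.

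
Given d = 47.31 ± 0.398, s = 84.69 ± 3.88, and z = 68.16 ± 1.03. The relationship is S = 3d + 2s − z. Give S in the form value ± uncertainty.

243.2 ± 7.92

Absolute uncertainties add in quadrature for a linear combination:
  (3·δd)² = 1.43;  (2·δs)² = 60.2;  (δz)² = 1.06
δS = √(62.7) = 7.92
S = 243.2.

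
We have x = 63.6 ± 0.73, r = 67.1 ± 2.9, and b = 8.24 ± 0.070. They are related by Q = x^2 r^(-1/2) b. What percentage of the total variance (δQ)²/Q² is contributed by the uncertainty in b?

6.77%

(δQ/Q)² = (2·δx/x)² + (−½·δr/r)² + (1·δb/b)²
  x term: (2×0.0115)² = 0.000527
  r term: (-0.5×0.0432)² = 0.000467
  b term: (1×0.00850)² = 7.22e-05
Total = 0.00107. Share from b = 7.22e-05/0.00107 = 0.0677.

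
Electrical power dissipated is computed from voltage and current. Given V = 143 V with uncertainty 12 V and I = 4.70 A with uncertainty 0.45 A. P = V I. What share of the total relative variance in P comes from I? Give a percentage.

(δP/P)² = (1·δV/V)² + (1·δI/I)²
  V term: (1×0.0839)² = 0.00704
  I term: (1×0.0957)² = 0.00917
Total = 0.0162. Share from I = 0.00917/0.0162 = 0.566.

56.6%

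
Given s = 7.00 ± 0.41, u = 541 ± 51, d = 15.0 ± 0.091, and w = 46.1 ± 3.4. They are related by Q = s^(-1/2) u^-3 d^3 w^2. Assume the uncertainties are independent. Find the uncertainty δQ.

0.00549

For a monomial Q ∝ s^(-1/2), u^-3, d^3, w^2, fractional errors add in quadrature:
  (−½·δs/s)² = (-0.5×0.0586)² = 0.000858;  (-3·δu/u)² = (-3×0.0943)² = 0.0800;  (3·δd/d)² = (3×0.00607)² = 0.000331;  (2·δw/w)² = (2×0.0738)² = 0.0218
δQ/Q = √(0.103) = 0.321
Q = 0.0171, so δQ = 0.321 × 0.0171 = 0.00549.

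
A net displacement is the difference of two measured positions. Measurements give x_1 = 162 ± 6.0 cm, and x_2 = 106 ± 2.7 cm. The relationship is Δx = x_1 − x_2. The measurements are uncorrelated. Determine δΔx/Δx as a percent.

Δx is a linear combination, so absolute uncertainties add in quadrature:
  (δx_1)² = 36.0;  (δx_2)² = 7.29
δΔx = √(43.3) = 6.58 cm
Δx = 56.0 cm, so δΔx/Δx = 6.58/56.0 = 0.117.

11.7%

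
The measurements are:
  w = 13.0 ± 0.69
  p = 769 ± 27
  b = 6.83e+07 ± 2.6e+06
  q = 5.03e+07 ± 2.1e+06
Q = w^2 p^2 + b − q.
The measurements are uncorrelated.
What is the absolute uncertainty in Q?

Let h = w^2·p^2 = 9.99e+07. δh/h = √((2·δw/w)² + (2·δp/p)²) = √(0.0113 + 0.00493) = 0.127, so δh = 1.27e+07.
Q = h + b − q: δQ = √(δh² + δb² + δq²) = √(1.62e+14 + 6.76e+12 + 4.41e+12) = 1.32e+07

1.32e+07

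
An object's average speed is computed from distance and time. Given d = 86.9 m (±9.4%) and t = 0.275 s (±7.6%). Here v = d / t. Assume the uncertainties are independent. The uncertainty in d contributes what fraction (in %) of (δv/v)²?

(δv/v)² = (1·δd/d)² + (-1·δt/t)²
  d term: (1×0.0940)² = 0.00884
  t term: (-1×0.0760)² = 0.00578
Total = 0.0146. Share from d = 0.00884/0.0146 = 0.605.

60.5%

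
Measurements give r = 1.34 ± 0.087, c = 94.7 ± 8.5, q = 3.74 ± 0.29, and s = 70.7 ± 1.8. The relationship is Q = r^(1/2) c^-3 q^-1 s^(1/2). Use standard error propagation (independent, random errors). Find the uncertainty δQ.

8.65e-07

Relative error in a monomial: (δQ/Q)² = Σ (nᵢ · δxᵢ/xᵢ)².
  (½·δr/r)² = (0.5×0.0649)² = 0.00105;  (-3·δc/c)² = (-3×0.0898)² = 0.0725;  (-1·δq/q)² = (-1×0.0775)² = 0.00601;  (½·δs/s)² = (0.5×0.0255)² = 0.000162
δQ/Q = √(0.0797) = 0.282
Q = 3.06e-06, so δQ = 0.282 × 3.06e-06 = 8.65e-07.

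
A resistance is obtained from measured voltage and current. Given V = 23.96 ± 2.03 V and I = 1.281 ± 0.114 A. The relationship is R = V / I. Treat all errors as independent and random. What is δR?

Since R is a product/quotient, work with relative uncertainties:
  (1·δV/V)² = (1×0.0847)² = 0.00718;  (-1·δI/I)² = (-1×0.0890)² = 0.00792
δR/R = √(0.0151) = 0.123
R = 18.70 Ω, so δR = 0.123 × 18.70 = 2.30 Ω.

2.30 Ω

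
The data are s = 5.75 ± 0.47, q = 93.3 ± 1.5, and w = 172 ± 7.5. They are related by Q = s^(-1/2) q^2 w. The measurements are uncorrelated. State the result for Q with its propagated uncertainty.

Each factor contributes (exponent × relative error)² to (δQ/Q)²:
  (−½·δs/s)² = (-0.5×0.0817)² = 0.00167;  (2·δq/q)² = (2×0.0161)² = 0.00103;  (1·δw/w)² = (1×0.0436)² = 0.00190
δQ/Q = √(0.00461) = 0.0679
Q = 6.24e+05, so δQ = 0.0679 × 6.24e+05 = 42400.

(6.24 ± 0.424) × 10^5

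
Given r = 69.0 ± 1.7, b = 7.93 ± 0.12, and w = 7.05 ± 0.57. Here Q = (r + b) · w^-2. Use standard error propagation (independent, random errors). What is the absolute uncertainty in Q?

Let u = r + b = 76.9. δu = √(δr² + δb²) = √(2.89 + 0.0144) = 1.70, so δu/u = 0.0222.
Q is then a monomial in u, w:
δQ/Q = √((δu/u)² + (-2·δw/w)²) = √(0.000491 + 0.0261) = 0.163
Q = 1.55, so δQ = 0.163 × 1.55 = 0.253.

0.253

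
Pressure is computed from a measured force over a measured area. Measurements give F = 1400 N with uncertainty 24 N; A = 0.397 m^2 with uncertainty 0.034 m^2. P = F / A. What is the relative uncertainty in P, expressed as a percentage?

Products/powers → add relative errors in quadrature, weighted by exponent:
  (1·δF/F)² = (1×0.0171)² = 0.000294;  (-1·δA/A)² = (-1×0.0856)² = 0.00733
δP/P = √(0.00763) = 0.0873

8.73%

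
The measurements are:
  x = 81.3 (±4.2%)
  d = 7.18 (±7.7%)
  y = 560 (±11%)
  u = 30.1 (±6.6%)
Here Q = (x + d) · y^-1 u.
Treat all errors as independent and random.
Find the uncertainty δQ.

Let w = x + d = 88.5. δw = √(δx² + δd²) = √(11.7 + 0.306) = 3.46, so δw/w = 0.0391.
Q is then a monomial in w, y, u:
δQ/Q = √((δw/w)² + (-1·δy/y)² + (1·δu/u)²) = √(0.00153 + 0.0121 + 0.00436) = 0.134
Q = 4.76, so δQ = 0.134 × 4.76 = 0.638.

0.638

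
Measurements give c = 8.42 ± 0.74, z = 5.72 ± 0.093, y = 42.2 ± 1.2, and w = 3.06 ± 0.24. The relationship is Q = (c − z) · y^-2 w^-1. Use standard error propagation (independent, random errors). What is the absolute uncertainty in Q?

Let u = c − z = 2.70. δu = √(δc² + δz²) = √(0.548 + 0.00865) = 0.746, so δu/u = 0.276.
Q is then a monomial in u, y, w:
δQ/Q = √((δu/u)² + (-2·δy/y)² + (-1·δw/w)²) = √(0.0763 + 0.00323 + 0.00615) = 0.293
Q = 0.000495, so δQ = 0.293 × 0.000495 = 0.000145.

0.000145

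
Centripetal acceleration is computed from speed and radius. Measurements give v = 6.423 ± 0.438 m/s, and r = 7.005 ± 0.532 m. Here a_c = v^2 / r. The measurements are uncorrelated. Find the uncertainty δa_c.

Products/powers → add relative errors in quadrature, weighted by exponent:
  (2·δv/v)² = (2×0.0682)² = 0.0186;  (-1·δr/r)² = (-1×0.0759)² = 0.00577
δa_c/a_c = √(0.0244) = 0.156
a_c = 5.889 m/s^2, so δa_c = 0.156 × 5.889 = 0.919 m/s^2.

0.919 m/s^2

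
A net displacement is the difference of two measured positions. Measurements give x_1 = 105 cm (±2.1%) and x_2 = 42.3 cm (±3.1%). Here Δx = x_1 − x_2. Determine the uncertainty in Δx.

2.57 cm

Absolute uncertainties add in quadrature for a linear combination:
  (δx_1)² = 4.86;  (δx_2)² = 1.72
δΔx = √(6.58) = 2.57 cm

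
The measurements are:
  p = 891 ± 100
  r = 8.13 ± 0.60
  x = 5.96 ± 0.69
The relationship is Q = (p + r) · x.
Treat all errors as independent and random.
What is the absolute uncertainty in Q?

860

Let u = p + r = 899. δu = √(δp² + δr²) = √(10000 + 0.360) = 100, so δu/u = 0.111.
Q is then a monomial in u, x:
δQ/Q = √((δu/u)² + (1·δx/x)²) = √(0.0124 + 0.0134) = 0.161
Q = 5360, so δQ = 0.161 × 5360 = 860.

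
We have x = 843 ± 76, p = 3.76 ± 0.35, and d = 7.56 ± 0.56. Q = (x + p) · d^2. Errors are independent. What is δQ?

Let u = x + p = 847. δu = √(δx² + δp²) = √(5780 + 0.122) = 76.0, so δu/u = 0.0898.
Q is then a monomial in u, d:
δQ/Q = √((δu/u)² + (2·δd/d)²) = √(0.00806 + 0.0219) = 0.173
Q = 48400, so δQ = 0.173 × 48400 = 8380.

8380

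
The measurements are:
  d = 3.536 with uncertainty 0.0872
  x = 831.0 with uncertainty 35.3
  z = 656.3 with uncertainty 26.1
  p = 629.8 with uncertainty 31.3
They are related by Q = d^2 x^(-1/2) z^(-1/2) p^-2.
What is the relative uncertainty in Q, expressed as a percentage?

Q is a product of powers, so relative uncertainties combine in quadrature:
  (2·δd/d)² = (2×0.0247)² = 0.00243;  (−½·δx/x)² = (-0.5×0.0425)² = 0.000451;  (−½·δz/z)² = (-0.5×0.0398)² = 0.000395;  (-2·δp/p)² = (-2×0.0497)² = 0.00988
δQ/Q = √(0.0132) = 0.115

11.5%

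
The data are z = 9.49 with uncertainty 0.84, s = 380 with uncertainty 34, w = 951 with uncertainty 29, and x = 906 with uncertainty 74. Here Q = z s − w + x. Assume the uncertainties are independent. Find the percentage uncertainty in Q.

12.9%

Let p = z·s = 3610. δp/p = √((1·δz/z)² + (1·δs/s)²) = √(0.00783 + 0.00801) = 0.126, so δp = 454.
Q = p − w + x: δQ = √(δp² + δw² + δx²) = √(2.06e+05 + 841 + 5480) = 461
Q = 3560, so δQ/Q = 461/3560 = 0.129.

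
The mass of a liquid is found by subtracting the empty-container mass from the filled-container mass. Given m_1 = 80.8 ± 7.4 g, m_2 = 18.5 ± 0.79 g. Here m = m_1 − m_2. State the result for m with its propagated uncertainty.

For a sum/difference, combine absolute errors in quadrature:
  (δm_1)² = 54.8;  (δm_2)² = 0.624
δm = √(55.4) = 7.44 g
m = 62.3 g.

62.3 ± 7.44 g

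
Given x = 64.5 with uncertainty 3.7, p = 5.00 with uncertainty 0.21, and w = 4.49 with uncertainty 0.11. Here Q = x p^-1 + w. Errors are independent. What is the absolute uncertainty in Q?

0.924

Let h = x·p^-1 = 12.9. δh/h = √((1·δx/x)² + (-1·δp/p)²) = √(0.00329 + 0.00176) = 0.0711, so δh = 0.917.
Q = h + w: δQ = √(δh² + δw²) = √(0.841 + 0.0121) = 0.924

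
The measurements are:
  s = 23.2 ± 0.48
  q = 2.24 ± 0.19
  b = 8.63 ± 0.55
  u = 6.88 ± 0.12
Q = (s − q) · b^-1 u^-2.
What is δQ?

Let w = s − q = 21.0. δw = √(δs² + δq²) = √(0.230 + 0.0361) = 0.516, so δw/w = 0.0246.
Q is then a monomial in w, b, u:
δQ/Q = √((δw/w)² + (-1·δb/b)² + (-2·δu/u)²) = √(0.000607 + 0.00406 + 0.00122) = 0.0767
Q = 0.0513, so δQ = 0.0767 × 0.0513 = 0.00394.

0.00394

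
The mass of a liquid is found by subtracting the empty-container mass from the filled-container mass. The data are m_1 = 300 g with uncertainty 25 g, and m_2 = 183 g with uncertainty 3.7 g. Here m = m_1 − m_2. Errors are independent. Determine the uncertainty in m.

25.3 g

Sums and differences: (δm)² = Σ (cᵢ δxᵢ)².
  (δm_1)² = 625;  (δm_2)² = 13.7
δm = √(639) = 25.3 g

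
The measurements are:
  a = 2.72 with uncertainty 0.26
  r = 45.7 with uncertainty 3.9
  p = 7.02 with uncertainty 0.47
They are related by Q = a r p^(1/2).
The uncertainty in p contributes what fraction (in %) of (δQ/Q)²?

6.39%

(δQ/Q)² = (1·δa/a)² + (1·δr/r)² + (½·δp/p)²
  a term: (1×0.0956)² = 0.00914
  r term: (1×0.0853)² = 0.00728
  p term: (0.5×0.0670)² = 0.00112
Total = 0.0175. Share from p = 0.00112/0.0175 = 0.0639.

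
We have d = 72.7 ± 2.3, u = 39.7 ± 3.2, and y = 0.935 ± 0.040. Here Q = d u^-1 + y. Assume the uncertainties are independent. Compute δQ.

Let p = d·u^-1 = 1.83. δp/p = √((1·δd/d)² + (-1·δu/u)²) = √(0.00100 + 0.00650) = 0.0866, so δp = 0.159.
Q = p + y: δQ = √(δp² + δy²) = √(0.0251 + 0.00160) = 0.164

0.164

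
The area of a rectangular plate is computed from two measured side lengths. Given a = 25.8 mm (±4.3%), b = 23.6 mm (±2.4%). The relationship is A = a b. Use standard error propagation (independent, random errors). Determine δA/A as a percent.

Products/powers → add relative errors in quadrature, weighted by exponent:
  (1·δa/a)² = (1×0.0430)² = 0.00185;  (1·δb/b)² = (1×0.0240)² = 0.000576
δA/A = √(0.00242) = 0.0492

4.92%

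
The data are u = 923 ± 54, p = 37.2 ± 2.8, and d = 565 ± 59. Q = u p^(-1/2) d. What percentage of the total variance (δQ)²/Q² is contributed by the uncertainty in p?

(δQ/Q)² = (1·δu/u)² + (−½·δp/p)² + (1·δd/d)²
  u term: (1×0.0585)² = 0.00342
  p term: (-0.5×0.0753)² = 0.00142
  d term: (1×0.104)² = 0.0109
Total = 0.0157. Share from p = 0.00142/0.0157 = 0.0900.

9.00%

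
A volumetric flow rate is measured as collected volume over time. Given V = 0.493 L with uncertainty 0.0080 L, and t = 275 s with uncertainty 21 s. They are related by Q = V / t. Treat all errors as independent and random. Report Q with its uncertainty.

Each factor contributes (exponent × relative error)² to (δQ/Q)²:
  (1·δV/V)² = (1×0.0162)² = 0.000263;  (-1·δt/t)² = (-1×0.0764)² = 0.00583
δQ/Q = √(0.00609) = 0.0781
Q = 0.00179 L/s, so δQ = 0.0781 × 0.00179 = 0.000140 L/s.

0.00179 ± 0.000140 L/s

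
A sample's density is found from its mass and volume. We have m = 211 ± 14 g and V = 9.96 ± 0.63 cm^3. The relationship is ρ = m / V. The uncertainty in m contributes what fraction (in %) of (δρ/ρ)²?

52.4%

(δρ/ρ)² = (1·δm/m)² + (-1·δV/V)²
  m term: (1×0.0664)² = 0.00440
  V term: (-1×0.0633)² = 0.00400
Total = 0.00840. Share from m = 0.00440/0.00840 = 0.524.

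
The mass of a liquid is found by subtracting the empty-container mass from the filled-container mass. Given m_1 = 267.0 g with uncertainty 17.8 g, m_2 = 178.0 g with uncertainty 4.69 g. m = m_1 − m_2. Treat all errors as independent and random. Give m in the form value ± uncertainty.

89.00 ± 18.4 g

Each term contributes (cᵢ δxᵢ)² to (δm)²:
  (δm_1)² = 317;  (δm_2)² = 22.0
δm = √(339) = 18.4 g
m = 89.00 g.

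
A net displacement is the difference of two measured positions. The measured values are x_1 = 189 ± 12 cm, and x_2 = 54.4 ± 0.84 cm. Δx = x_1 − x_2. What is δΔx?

12.0 cm

Δx is a linear combination, so absolute uncertainties add in quadrature:
  (δx_1)² = 144;  (δx_2)² = 0.706
δΔx = √(145) = 12.0 cm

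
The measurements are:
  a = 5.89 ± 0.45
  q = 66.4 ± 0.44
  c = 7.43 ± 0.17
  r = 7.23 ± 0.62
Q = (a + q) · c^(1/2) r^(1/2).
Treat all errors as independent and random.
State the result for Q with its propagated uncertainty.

530 ± 24.0

Let u = a + q = 72.3. δu = √(δa² + δq²) = √(0.203 + 0.194) = 0.629, so δu/u = 0.00871.
Q is then a monomial in u, c, r:
δQ/Q = √((δu/u)² + (½·δc/c)² + (½·δr/r)²) = √(7.58e-05 + 0.000131 + 0.00184) = 0.0452
Q = 530, so δQ = 0.0452 × 530 = 24.0.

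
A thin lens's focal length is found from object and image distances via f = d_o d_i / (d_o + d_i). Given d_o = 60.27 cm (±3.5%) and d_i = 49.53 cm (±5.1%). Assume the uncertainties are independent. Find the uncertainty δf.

∂f/∂d_o = (d_i/(d_o+d_i))² = 0.203;  ∂f/∂d_i = (d_o/(d_o+d_i))² = 0.301
δf = √((∂f/∂d_o · δd_o)² + (∂f/∂d_i · δd_i)²) = √(0.184 + 0.579) = 0.874 cm

0.874 cm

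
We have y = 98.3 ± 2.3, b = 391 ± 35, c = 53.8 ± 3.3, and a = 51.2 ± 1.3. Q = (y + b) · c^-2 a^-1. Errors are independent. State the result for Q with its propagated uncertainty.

Let u = y + b = 489. δu = √(δy² + δb²) = √(5.29 + 1220) = 35.1, so δu/u = 0.0717.
Q is then a monomial in u, c, a:
δQ/Q = √((δu/u)² + (-2·δc/c)² + (-1·δa/a)²) = √(0.00514 + 0.0150 + 0.000645) = 0.144
Q = 0.00330, so δQ = 0.144 × 0.00330 = 0.000477.

0.00330 ± 0.000477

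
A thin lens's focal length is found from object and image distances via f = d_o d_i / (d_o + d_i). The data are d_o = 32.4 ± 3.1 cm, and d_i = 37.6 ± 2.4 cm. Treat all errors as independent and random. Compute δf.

1.03 cm

∂f/∂d_o = (d_i/(d_o+d_i))² = 0.289;  ∂f/∂d_i = (d_o/(d_o+d_i))² = 0.214
δf = √((∂f/∂d_o · δd_o)² + (∂f/∂d_i · δd_i)²) = √(0.800 + 0.264) = 1.03 cm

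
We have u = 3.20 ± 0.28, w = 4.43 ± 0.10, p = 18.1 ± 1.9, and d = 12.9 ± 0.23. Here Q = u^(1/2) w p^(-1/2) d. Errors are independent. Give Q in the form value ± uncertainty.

Products/powers → add relative errors in quadrature, weighted by exponent:
  (½·δu/u)² = (0.5×0.0875)² = 0.00191;  (1·δw/w)² = (1×0.0226)² = 0.000510;  (−½·δp/p)² = (-0.5×0.105)² = 0.00275;  (1·δd/d)² = (1×0.0178)² = 0.000318
δQ/Q = √(0.00550) = 0.0741
Q = 24.0, so δQ = 0.0741 × 24.0 = 1.78.

24.0 ± 1.78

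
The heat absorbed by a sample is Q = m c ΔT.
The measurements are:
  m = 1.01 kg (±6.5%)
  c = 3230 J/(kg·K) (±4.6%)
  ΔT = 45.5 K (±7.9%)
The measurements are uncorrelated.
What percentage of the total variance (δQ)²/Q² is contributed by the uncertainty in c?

16.8%

(δQ/Q)² = (1·δm/m)² + (1·δc/c)² + (1·δΔT/ΔT)²
  m term: (1×0.0650)² = 0.00423
  c term: (1×0.0460)² = 0.00212
  ΔT term: (1×0.0790)² = 0.00624
Total = 0.0126. Share from c = 0.00212/0.0126 = 0.168.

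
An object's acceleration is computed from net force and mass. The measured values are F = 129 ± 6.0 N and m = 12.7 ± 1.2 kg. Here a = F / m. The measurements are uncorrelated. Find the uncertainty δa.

For a monomial a ∝ F, m^-1, fractional errors add in quadrature:
  (1·δF/F)² = (1×0.0465)² = 0.00216;  (-1·δm/m)² = (-1×0.0945)² = 0.00893
δa/a = √(0.0111) = 0.105
a = 10.2 m/s^2, so δa = 0.105 × 10.2 = 1.07 m/s^2.

1.07 m/s^2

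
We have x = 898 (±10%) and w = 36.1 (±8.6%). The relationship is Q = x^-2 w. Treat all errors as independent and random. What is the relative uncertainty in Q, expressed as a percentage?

Products/powers → add relative errors in quadrature, weighted by exponent:
  (-2·δx/x)² = (-2×0.100)² = 0.0400;  (1·δw/w)² = (1×0.0860)² = 0.00740
δQ/Q = √(0.0474) = 0.218

21.8%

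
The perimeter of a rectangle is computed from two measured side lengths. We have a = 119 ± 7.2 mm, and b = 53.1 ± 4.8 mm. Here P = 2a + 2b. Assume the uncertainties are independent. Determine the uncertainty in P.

17.3 mm

Absolute uncertainties add in quadrature for a linear combination:
  (2·δa)² = 207;  (2·δb)² = 92.2
δP = √(300) = 17.3 mm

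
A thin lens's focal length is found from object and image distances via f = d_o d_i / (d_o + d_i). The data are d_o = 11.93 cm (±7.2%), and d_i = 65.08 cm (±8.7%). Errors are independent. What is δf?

0.628 cm

∂f/∂d_o = (d_i/(d_o+d_i))² = 0.714;  ∂f/∂d_i = (d_o/(d_o+d_i))² = 0.0240
δf = √((∂f/∂d_o · δd_o)² + (∂f/∂d_i · δd_i)²) = √(0.376 + 0.0185) = 0.628 cm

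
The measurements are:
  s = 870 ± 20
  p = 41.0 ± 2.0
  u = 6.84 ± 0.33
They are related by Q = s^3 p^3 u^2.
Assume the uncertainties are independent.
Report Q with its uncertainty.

(2.12 ± 0.400) × 10^15

For a monomial Q ∝ s^3, p^3, u^2, fractional errors add in quadrature:
  (3·δs/s)² = (3×0.0230)² = 0.00476;  (3·δp/p)² = (3×0.0488)² = 0.0214;  (2·δu/u)² = (2×0.0482)² = 0.00931
δQ/Q = √(0.0355) = 0.188
Q = 2.12e+15, so δQ = 0.188 × 2.12e+15 = 4e+14.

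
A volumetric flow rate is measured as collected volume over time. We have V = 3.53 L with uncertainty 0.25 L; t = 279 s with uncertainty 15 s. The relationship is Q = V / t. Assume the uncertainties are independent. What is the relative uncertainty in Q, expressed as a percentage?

8.89%

For a monomial Q ∝ V, t^-1, fractional errors add in quadrature:
  (1·δV/V)² = (1×0.0708)² = 0.00502;  (-1·δt/t)² = (-1×0.0538)² = 0.00289
δQ/Q = √(0.00791) = 0.0889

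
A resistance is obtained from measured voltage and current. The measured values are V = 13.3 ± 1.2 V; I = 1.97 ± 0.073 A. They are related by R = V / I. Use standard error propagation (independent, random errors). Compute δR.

0.659 Ω

For a monomial R ∝ V, I^-1, fractional errors add in quadrature:
  (1·δV/V)² = (1×0.0902)² = 0.00814;  (-1·δI/I)² = (-1×0.0371)² = 0.00137
δR/R = √(0.00951) = 0.0975
R = 6.75 Ω, so δR = 0.0975 × 6.75 = 0.659 Ω.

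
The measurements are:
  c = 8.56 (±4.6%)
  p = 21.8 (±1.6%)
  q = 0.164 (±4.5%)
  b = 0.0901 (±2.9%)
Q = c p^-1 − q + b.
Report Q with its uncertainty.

0.319 ± 0.0207

Let w = c·p^-1 = 0.393. δw/w = √((1·δc/c)² + (-1·δp/p)²) = √(0.00212 + 0.000256) = 0.0487, so δw = 0.0191.
Q = w − q + b: δQ = √(δw² + δq² + δb²) = √(0.000366 + 5.45e-05 + 6.83e-06) = 0.0207
Q = 0.319.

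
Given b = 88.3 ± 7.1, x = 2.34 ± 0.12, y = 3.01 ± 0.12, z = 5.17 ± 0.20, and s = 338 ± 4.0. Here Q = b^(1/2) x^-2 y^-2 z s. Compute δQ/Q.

0.142

Q is a product of powers, so relative uncertainties combine in quadrature:
  (½·δb/b)² = (0.5×0.0804)² = 0.00162;  (-2·δx/x)² = (-2×0.0513)² = 0.0105;  (-2·δy/y)² = (-2×0.0399)² = 0.00636;  (1·δz/z)² = (1×0.0387)² = 0.00150;  (1·δs/s)² = (1×0.0118)² = 0.000140
δQ/Q = √(0.0201) = 0.142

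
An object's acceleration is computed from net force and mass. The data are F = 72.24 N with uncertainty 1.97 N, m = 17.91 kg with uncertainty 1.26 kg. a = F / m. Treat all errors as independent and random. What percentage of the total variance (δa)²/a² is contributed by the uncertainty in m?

(δa/a)² = (1·δF/F)² + (-1·δm/m)²
  F term: (1×0.0273)² = 0.000744
  m term: (-1×0.0704)² = 0.00495
Total = 0.00569. Share from m = 0.00495/0.00569 = 0.869.

86.9%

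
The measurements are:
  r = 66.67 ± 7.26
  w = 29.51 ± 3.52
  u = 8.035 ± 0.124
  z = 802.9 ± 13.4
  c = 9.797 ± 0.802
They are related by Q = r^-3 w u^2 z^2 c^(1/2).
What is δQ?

Since Q is a product/quotient, work with relative uncertainties:
  (-3·δr/r)² = (-3×0.109)² = 0.107;  (1·δw/w)² = (1×0.119)² = 0.0142;  (2·δu/u)² = (2×0.0154)² = 0.000953;  (2·δz/z)² = (2×0.0167)² = 0.00111;  (½·δc/c)² = (0.5×0.0819)² = 0.00168
δQ/Q = √(0.125) = 0.353
Q = 12970, so δQ = 0.353 × 12970 = 4580.

4580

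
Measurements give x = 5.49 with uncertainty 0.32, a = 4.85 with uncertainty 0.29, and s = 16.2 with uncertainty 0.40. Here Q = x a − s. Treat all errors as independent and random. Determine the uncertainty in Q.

2.26

Let p = x·a = 26.6. δp/p = √((1·δx/x)² + (1·δa/a)²) = √(0.00340 + 0.00358) = 0.0835, so δp = 2.22.
Q = p − s: δQ = √(δp² + δs²) = √(4.94 + 0.160) = 2.26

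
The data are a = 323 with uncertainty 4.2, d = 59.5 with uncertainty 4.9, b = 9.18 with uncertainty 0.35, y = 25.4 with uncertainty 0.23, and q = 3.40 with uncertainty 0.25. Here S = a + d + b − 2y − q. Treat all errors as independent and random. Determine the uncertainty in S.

6.48

For a sum/difference, combine absolute errors in quadrature:
  (δa)² = 17.6;  (δd)² = 24.0;  (δb)² = 0.122;  (2·δy)² = 0.212;  (δq)² = 0.0625
δS = √(42.0) = 6.48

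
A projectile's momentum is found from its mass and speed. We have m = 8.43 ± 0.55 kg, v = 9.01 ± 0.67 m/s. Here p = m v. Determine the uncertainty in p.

For a monomial p ∝ m, v, fractional errors add in quadrature:
  (1·δm/m)² = (1×0.0652)² = 0.00426;  (1·δv/v)² = (1×0.0744)² = 0.00553
δp/p = √(0.00979) = 0.0989
p = 76.0 kg·m/s, so δp = 0.0989 × 76.0 = 7.51 kg·m/s.

7.51 kg·m/s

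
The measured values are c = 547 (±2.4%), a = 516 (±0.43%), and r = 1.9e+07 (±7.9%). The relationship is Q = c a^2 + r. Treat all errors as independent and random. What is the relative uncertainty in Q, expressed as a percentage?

Let p = c·a^2 = 1.46e+08. δp/p = √((1·δc/c)² + (2·δa/a)²) = √(0.000576 + 7.4e-05) = 0.0255, so δp = 3.71e+06.
Q = p + r: δQ = √(δp² + δr²) = √(1.38e+13 + 2.25e+12) = 4e+06
Q = 1.65e+08, so δQ/Q = 4e+06/1.65e+08 = 0.0243.

2.43%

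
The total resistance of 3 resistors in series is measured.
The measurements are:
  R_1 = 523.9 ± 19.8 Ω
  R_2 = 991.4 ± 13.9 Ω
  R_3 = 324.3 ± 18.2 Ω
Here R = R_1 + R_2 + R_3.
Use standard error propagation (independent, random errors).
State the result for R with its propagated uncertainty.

1840 ± 30.3 Ω

For a sum/difference, combine absolute errors in quadrature:
  (δR_1)² = 392;  (δR_2)² = 193;  (δR_3)² = 331
δR = √(916) = 30.3 Ω
R = 1840 Ω.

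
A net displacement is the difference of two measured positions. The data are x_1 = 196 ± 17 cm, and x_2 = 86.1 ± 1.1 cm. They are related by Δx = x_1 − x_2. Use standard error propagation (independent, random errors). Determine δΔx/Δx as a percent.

15.5%

Absolute uncertainties add in quadrature for a linear combination:
  (δx_1)² = 289;  (δx_2)² = 1.21
δΔx = √(290) = 17.0 cm
Δx = 110 cm, so δΔx/Δx = 17.0/110 = 0.155.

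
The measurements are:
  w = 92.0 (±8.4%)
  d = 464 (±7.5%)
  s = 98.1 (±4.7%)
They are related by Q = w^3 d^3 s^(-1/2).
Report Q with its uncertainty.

For a monomial Q ∝ w^3, d^3, s^(-1/2), fractional errors add in quadrature:
  (3·δw/w)² = (3×0.0840)² = 0.0635;  (3·δd/d)² = (3×0.0750)² = 0.0506;  (−½·δs/s)² = (-0.5×0.0470)² = 0.000552
δQ/Q = √(0.115) = 0.339
Q = 7.85e+12, so δQ = 0.339 × 7.85e+12 = 2.66e+12.

(7.85 ± 2.66) × 10^12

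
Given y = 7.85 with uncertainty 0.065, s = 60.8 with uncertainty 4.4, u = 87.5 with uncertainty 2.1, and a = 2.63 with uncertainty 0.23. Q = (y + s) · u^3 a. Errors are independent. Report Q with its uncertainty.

Let w = y + s = 68.6. δw = √(δy² + δs²) = √(0.00423 + 19.4) = 4.40, so δw/w = 0.0641.
Q is then a monomial in w, u, a:
δQ/Q = √((δw/w)² + (3·δu/u)² + (1·δa/a)²) = √(0.00411 + 0.00518 + 0.00765) = 0.130
Q = 1.21e+08, so δQ = 0.130 × 1.21e+08 = 1.57e+07.

(1.21 ± 0.157) × 10^8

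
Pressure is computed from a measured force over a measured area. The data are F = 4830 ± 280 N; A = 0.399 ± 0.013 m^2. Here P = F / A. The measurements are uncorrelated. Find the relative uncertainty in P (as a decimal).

Each factor contributes (exponent × relative error)² to (δP/P)²:
  (1·δF/F)² = (1×0.0580)² = 0.00336;  (-1·δA/A)² = (-1×0.0326)² = 0.00106
δP/P = √(0.00442) = 0.0665

0.0665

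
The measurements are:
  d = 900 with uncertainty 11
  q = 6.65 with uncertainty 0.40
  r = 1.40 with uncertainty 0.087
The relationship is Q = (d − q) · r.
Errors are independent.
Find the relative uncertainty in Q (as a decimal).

0.0634

Let u = d − q = 893. δu = √(δd² + δq²) = √(121 + 0.160) = 11.0, so δu/u = 0.0123.
Q is then a monomial in u, r:
δQ/Q = √((δu/u)² + (1·δr/r)²) = √(0.000152 + 0.00386) = 0.0634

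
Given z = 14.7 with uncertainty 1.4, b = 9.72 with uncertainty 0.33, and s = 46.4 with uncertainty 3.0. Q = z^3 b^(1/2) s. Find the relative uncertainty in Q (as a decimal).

Each factor contributes (exponent × relative error)² to (δQ/Q)²:
  (3·δz/z)² = (3×0.0952)² = 0.0816;  (½·δb/b)² = (0.5×0.0340)² = 0.000288;  (1·δs/s)² = (1×0.0647)² = 0.00418
δQ/Q = √(0.0861) = 0.293

0.293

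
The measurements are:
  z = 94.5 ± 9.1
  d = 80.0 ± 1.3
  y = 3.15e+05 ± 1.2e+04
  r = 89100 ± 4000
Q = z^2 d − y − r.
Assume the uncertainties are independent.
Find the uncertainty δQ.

Let p = z^2·d = 7.14e+05. δp/p = √((2·δz/z)² + (1·δd/d)²) = √(0.0371 + 0.000264) = 0.193, so δp = 1.38e+05.
Q = p − y − r: δQ = √(δp² + δy² + δr²) = √(1.91e+10 + 1.44e+08 + 1.6e+07) = 1.39e+05

1.39e+05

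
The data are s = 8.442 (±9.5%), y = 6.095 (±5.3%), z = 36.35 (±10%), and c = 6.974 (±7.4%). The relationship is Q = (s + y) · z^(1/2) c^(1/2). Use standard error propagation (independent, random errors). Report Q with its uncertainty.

231.5 ± 19.9

Let u = s + y = 14.54. δu = √(δs² + δy²) = √(0.643 + 0.104) = 0.865, so δu/u = 0.0595.
Q is then a monomial in u, z, c:
δQ/Q = √((δu/u)² + (½·δz/z)² + (½·δc/c)²) = √(0.00354 + 0.00250 + 0.00137) = 0.0861
Q = 231.5, so δQ = 0.0861 × 231.5 = 19.9.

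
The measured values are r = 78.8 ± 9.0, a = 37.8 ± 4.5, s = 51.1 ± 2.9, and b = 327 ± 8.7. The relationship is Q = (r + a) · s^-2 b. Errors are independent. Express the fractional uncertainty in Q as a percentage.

Let u = r + a = 117. δu = √(δr² + δa²) = √(81.0 + 20.2) = 10.1, so δu/u = 0.0863.
Q is then a monomial in u, s, b:
δQ/Q = √((δu/u)² + (-2·δs/s)² + (1·δb/b)²) = √(0.00745 + 0.0129 + 0.000708) = 0.145

14.5%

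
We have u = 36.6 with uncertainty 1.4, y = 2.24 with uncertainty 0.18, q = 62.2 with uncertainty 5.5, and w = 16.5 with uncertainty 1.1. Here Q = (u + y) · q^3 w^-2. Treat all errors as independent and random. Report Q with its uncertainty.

34300 ± 10300

Let h = u + y = 38.8. δh = √(δu² + δy²) = √(1.96 + 0.0324) = 1.41, so δh/h = 0.0363.
Q is then a monomial in h, q, w:
δQ/Q = √((δh/h)² + (3·δq/q)² + (-2·δw/w)²) = √(0.00132 + 0.0704 + 0.0178) = 0.299
Q = 34300, so δQ = 0.299 × 34300 = 10300.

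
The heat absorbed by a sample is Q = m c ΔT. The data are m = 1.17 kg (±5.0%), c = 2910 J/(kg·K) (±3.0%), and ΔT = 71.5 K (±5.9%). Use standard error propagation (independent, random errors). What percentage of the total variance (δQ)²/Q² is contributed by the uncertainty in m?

36.3%

(δQ/Q)² = (1·δm/m)² + (1·δc/c)² + (1·δΔT/ΔT)²
  m term: (1×0.0500)² = 0.00250
  c term: (1×0.0300)² = 0.000900
  ΔT term: (1×0.0590)² = 0.00348
Total = 0.00688. Share from m = 0.00250/0.00688 = 0.363.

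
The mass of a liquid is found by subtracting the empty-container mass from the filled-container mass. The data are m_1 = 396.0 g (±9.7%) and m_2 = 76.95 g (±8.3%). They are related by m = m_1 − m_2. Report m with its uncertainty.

m is a linear combination, so absolute uncertainties add in quadrature:
  (δm_1)² = 1480;  (δm_2)² = 40.8
δm = √(1520) = 38.9 g
m = 319.1 g.

319.1 ± 38.9 g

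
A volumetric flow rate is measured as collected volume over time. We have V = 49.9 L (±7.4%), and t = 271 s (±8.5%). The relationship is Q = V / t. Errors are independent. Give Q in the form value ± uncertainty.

For a monomial Q ∝ V, t^-1, fractional errors add in quadrature:
  (1·δV/V)² = (1×0.0740)² = 0.00548;  (-1·δt/t)² = (-1×0.0850)² = 0.00723
δQ/Q = √(0.0127) = 0.113
Q = 0.184 L/s, so δQ = 0.113 × 0.184 = 0.0208 L/s.

0.184 ± 0.0208 L/s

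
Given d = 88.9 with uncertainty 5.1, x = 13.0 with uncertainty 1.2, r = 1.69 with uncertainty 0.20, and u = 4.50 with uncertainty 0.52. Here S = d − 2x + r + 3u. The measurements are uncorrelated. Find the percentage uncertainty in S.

For a sum/difference, combine absolute errors in quadrature:
  (δd)² = 26.0;  (2·δx)² = 5.76;  (δr)² = 0.0400;  (3·δu)² = 2.43
δS = √(34.2) = 5.85
S = 78.1, so δS/S = 5.85/78.1 = 0.0749.

7.49%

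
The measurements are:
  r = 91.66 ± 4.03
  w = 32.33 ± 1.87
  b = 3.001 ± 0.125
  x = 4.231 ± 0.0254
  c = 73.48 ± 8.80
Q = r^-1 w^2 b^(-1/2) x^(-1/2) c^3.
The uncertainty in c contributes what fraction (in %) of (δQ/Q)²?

(δQ/Q)² = (-1·δr/r)² + (2·δw/w)² + (−½·δb/b)² + (−½·δx/x)² + (3·δc/c)²
  r term: (-1×0.0440)² = 0.00193
  w term: (2×0.0578)² = 0.0134
  b term: (-0.5×0.0417)² = 0.000434
  x term: (-0.5×0.00600)² = 9.01e-06
  c term: (3×0.120)² = 0.129
Total = 0.145. Share from c = 0.129/0.145 = 0.891.

89.1%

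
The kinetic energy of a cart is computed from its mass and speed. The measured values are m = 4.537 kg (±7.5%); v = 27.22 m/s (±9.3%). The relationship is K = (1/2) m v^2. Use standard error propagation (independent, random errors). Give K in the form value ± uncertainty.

1681 ± 337 J

Since K is a product/quotient, work with relative uncertainties:
  (1·δm/m)² = (1×0.0750)² = 0.00562;  (2·δv/v)² = (2×0.0930)² = 0.0346
δK/K = √(0.0402) = 0.201
K = 1681 J, so δK = 0.201 × 1681 = 337 J.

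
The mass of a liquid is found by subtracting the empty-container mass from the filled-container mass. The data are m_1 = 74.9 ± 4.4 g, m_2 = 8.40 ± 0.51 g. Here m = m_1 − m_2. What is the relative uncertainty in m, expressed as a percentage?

Sums and differences: (δm)² = Σ (cᵢ δxᵢ)².
  (δm_1)² = 19.4;  (δm_2)² = 0.260
δm = √(19.6) = 4.43 g
m = 66.5 g, so δm/m = 4.43/66.5 = 0.0666.

6.66%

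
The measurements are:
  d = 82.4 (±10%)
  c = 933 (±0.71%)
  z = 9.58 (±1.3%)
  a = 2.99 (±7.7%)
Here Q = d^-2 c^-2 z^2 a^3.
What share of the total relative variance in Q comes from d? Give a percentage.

(δQ/Q)² = (-2·δd/d)² + (-2·δc/c)² + (2·δz/z)² + (3·δa/a)²
  d term: (-2×0.100)² = 0.0400
  c term: (-2×0.00710)² = 0.000202
  z term: (2×0.0130)² = 0.000676
  a term: (3×0.0770)² = 0.0534
Total = 0.0942. Share from d = 0.0400/0.0942 = 0.424.

42.4%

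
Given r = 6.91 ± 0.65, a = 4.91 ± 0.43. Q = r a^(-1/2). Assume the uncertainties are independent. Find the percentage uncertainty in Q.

10.4%

Since Q is a product/quotient, work with relative uncertainties:
  (1·δr/r)² = (1×0.0941)² = 0.00885;  (−½·δa/a)² = (-0.5×0.0876)² = 0.00192
δQ/Q = √(0.0108) = 0.104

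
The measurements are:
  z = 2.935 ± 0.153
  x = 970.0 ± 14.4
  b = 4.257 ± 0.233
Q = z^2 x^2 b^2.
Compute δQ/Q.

0.154

For a monomial Q ∝ z^2, x^2, b^2, fractional errors add in quadrature:
  (2·δz/z)² = (2×0.0521)² = 0.0109;  (2·δx/x)² = (2×0.0148)² = 0.000882;  (2·δb/b)² = (2×0.0547)² = 0.0120
δQ/Q = √(0.0237) = 0.154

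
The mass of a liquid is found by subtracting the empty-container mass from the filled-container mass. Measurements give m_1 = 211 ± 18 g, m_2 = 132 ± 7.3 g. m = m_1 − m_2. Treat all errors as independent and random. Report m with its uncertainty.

Absolute uncertainties add in quadrature for a linear combination:
  (δm_1)² = 324;  (δm_2)² = 53.3
δm = √(377) = 19.4 g
m = 79.0 g.

79.0 ± 19.4 g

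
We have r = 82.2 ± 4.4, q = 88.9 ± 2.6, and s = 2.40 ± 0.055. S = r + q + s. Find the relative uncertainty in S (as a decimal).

Absolute uncertainties add in quadrature for a linear combination:
  (δr)² = 19.4;  (δq)² = 6.76;  (δs)² = 0.00302
δS = √(26.1) = 5.11
S = 174, so δS/S = 5.11/174 = 0.0295.

0.0295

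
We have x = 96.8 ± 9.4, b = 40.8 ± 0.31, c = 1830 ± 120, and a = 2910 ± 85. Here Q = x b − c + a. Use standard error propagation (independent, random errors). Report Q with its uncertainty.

5030 ± 412

Let p = x·b = 3950. δp/p = √((1·δx/x)² + (1·δb/b)²) = √(0.00943 + 5.77e-05) = 0.0974, so δp = 385.
Q = p − c + a: δQ = √(δp² + δc² + δa²) = √(1.48e+05 + 14400 + 7220) = 412
Q = 5030.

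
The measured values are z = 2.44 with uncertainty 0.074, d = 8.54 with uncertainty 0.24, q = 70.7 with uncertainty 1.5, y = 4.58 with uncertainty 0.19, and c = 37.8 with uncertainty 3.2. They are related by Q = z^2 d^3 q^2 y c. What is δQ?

Each factor contributes (exponent × relative error)² to (δQ/Q)²:
  (2·δz/z)² = (2×0.0303)² = 0.00368;  (3·δd/d)² = (3×0.0281)² = 0.00711;  (2·δq/q)² = (2×0.0212)² = 0.00180;  (1·δy/y)² = (1×0.0415)² = 0.00172;  (1·δc/c)² = (1×0.0847)² = 0.00717
δQ/Q = √(0.0215) = 0.147
Q = 3.21e+09, so δQ = 0.147 × 3.21e+09 = 4.7e+08.

4.7e+08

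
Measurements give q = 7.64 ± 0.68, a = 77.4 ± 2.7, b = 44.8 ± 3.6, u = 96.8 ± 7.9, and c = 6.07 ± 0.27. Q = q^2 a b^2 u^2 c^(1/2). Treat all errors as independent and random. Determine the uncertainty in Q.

6.13e+10

Each factor contributes (exponent × relative error)² to (δQ/Q)²:
  (2·δq/q)² = (2×0.0890)² = 0.0317;  (1·δa/a)² = (1×0.0349)² = 0.00122;  (2·δb/b)² = (2×0.0804)² = 0.0258;  (2·δu/u)² = (2×0.0816)² = 0.0266;  (½·δc/c)² = (0.5×0.0445)² = 0.000495
δQ/Q = √(0.0859) = 0.293
Q = 2.09e+11, so δQ = 0.293 × 2.09e+11 = 6.13e+10.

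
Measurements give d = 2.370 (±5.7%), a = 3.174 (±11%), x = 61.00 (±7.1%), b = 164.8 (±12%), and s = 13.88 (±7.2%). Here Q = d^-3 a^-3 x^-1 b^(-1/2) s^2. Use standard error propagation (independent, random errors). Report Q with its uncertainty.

Q is a product of powers, so relative uncertainties combine in quadrature:
  (-3·δd/d)² = (-3×0.0570)² = 0.0292;  (-3·δa/a)² = (-3×0.110)² = 0.109;  (-1·δx/x)² = (-1×0.0710)² = 0.00504;  (−½·δb/b)² = (-0.5×0.120)² = 0.00360;  (2·δs/s)² = (2×0.0720)² = 0.0207
δQ/Q = √(0.168) = 0.409
Q = 0.0005780, so δQ = 0.409 × 0.0005780 = 0.000237.

0.0005780 ± 0.000237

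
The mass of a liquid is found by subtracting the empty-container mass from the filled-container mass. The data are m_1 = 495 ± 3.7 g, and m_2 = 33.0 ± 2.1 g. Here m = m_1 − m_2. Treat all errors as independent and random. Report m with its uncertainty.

Sums and differences: (δm)² = Σ (cᵢ δxᵢ)².
  (δm_1)² = 13.7;  (δm_2)² = 4.41
δm = √(18.1) = 4.25 g
m = 462 g.

462 ± 4.25 g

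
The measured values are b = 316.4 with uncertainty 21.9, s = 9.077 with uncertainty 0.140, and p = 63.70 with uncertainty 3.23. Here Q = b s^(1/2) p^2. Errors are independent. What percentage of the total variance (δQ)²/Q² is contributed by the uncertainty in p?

68.0%

(δQ/Q)² = (1·δb/b)² + (½·δs/s)² + (2·δp/p)²
  b term: (1×0.0692)² = 0.00479
  s term: (0.5×0.0154)² = 5.95e-05
  p term: (2×0.0507)² = 0.0103
Total = 0.0151. Share from p = 0.0103/0.0151 = 0.680.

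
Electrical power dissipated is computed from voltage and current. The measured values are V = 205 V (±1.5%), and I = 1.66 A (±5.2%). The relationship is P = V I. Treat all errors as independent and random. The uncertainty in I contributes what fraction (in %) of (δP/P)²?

(δP/P)² = (1·δV/V)² + (1·δI/I)²
  V term: (1×0.0150)² = 0.000225
  I term: (1×0.0520)² = 0.00270
Total = 0.00293. Share from I = 0.00270/0.00293 = 0.923.

92.3%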